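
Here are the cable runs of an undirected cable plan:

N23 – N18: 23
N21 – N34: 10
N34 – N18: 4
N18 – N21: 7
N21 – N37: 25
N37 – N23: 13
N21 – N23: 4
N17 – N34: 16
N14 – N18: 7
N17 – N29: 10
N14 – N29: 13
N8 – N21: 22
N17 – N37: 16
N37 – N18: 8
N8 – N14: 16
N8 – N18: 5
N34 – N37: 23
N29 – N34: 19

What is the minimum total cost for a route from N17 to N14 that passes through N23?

Best N17 to N23: N17 → N37 → N23 costing 29
Best N23 to N14: N23 → N21 → N18 → N14 costing 18
Total via N23: 29 + 18 = 47.

47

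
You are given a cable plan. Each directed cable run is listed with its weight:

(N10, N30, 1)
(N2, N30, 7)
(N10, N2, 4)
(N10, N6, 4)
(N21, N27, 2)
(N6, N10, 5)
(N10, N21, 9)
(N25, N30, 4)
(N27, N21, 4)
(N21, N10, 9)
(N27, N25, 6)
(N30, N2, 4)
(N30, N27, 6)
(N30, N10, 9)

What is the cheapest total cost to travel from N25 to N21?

14

Enumerating some paths:
N25–N30–N27–N21: 4+6+4 = 14
N25–N30–N10–N21: 4+9+9 = 22
Cheapest is N25–N30–N27–N21 at 14.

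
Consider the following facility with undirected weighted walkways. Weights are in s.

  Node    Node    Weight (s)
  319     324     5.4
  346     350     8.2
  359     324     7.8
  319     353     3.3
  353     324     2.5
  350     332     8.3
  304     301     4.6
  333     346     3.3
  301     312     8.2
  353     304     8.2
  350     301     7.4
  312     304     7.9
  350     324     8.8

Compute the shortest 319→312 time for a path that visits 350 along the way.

Shortest 319→350: 319 → 324 → 350 = 14.2
Best 350 to 312: 350 → 301 → 312 costing 15.6
Total via 350: 14.2 + 15.6 = 29.8 s.

29.8 s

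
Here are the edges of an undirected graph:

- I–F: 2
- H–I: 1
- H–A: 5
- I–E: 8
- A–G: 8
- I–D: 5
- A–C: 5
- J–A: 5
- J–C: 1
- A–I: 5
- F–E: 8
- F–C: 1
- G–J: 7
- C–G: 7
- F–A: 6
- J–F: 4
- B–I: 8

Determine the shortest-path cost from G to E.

16

Settle nodes by increasing distance from G:
G: 0
C: 7  (via G)
J: 7  (via G)
A: 8  (via G)
F: 8  (via C)
I: 10  (via F)
H: 11  (via I)
D: 15  (via I)
E: 16  (via F)
Shortest route: G → C → F → E = 16.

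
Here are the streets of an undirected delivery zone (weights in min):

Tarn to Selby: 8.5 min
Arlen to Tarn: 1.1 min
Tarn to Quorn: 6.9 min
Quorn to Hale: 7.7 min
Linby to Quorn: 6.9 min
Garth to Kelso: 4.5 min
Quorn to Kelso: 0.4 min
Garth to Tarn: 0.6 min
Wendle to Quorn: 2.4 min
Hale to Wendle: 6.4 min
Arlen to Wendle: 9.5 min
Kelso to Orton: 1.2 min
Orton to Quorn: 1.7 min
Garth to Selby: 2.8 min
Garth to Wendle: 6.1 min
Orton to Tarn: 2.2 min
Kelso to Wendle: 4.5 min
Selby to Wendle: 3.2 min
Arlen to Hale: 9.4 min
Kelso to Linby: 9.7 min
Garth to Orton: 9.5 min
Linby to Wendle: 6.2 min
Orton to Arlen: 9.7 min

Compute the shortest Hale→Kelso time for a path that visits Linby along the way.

Best Hale to Linby: Hale–Wendle–Linby costing 12.6
Best Linby to Kelso: Linby–Quorn–Kelso costing 7.3
Total via Linby: 12.6 + 7.3 = 19.9 min.

19.9 min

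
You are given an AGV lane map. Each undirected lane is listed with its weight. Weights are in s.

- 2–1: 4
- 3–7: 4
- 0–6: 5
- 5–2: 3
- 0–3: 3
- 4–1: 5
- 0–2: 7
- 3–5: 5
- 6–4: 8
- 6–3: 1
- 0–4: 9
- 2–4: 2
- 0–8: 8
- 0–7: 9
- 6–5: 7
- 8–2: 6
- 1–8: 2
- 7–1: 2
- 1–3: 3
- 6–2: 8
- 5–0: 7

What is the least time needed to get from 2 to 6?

Running Dijkstra from 2:
2: 0
4: 2  (via 2)
5: 3  (via 2)
1: 4  (via 2)
7: 6  (via 1)
8: 6  (via 2)
0: 7  (via 2)
3: 7  (via 1)
6: 8  (via 2)
Shortest route: 2–6 = 8 s.

8 s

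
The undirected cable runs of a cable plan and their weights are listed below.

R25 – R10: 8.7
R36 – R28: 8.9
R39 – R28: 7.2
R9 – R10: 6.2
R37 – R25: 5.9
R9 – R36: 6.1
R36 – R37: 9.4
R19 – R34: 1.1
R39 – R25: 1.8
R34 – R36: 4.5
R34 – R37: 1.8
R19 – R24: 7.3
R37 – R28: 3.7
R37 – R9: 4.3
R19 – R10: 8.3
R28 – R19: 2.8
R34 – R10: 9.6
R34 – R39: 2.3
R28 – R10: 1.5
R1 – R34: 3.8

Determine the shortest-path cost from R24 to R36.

12.9

Enumerating some paths:
R24 → R19 → R34 → R37 → R36: 7.3+1.1+1.8+9.4 = 19.6
R24 → R19 → R28 → R36: 7.3+2.8+8.9 = 19
R24 → R19 → R34 → R36: 7.3+1.1+4.5 = 12.9
Cheapest is R24 → R19 → R34 → R36 at 12.9.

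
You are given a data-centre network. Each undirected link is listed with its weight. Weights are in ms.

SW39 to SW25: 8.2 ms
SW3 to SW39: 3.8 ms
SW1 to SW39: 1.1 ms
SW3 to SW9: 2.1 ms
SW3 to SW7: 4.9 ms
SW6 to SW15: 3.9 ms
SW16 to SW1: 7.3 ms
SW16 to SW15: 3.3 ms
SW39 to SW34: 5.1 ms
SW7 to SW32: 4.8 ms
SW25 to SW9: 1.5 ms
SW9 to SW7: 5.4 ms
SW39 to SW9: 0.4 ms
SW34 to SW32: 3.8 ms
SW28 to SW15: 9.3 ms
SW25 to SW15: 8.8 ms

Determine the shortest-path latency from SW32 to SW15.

Settle nodes by increasing distance from SW32:
SW32: 0
SW34: 3.8  (via SW32)
SW7: 4.8  (via SW32)
SW39: 8.9  (via SW34)
SW9: 9.3  (via SW39)
SW3: 9.7  (via SW7)
SW1: 10  (via SW39)
SW25: 10.8  (via SW9)
SW16: 17.3  (via SW1)
SW15: 19.6  (via SW25)
Shortest route: SW32 → SW34 → SW39 → SW9 → SW25 → SW15 = 19.6 ms.

19.6 ms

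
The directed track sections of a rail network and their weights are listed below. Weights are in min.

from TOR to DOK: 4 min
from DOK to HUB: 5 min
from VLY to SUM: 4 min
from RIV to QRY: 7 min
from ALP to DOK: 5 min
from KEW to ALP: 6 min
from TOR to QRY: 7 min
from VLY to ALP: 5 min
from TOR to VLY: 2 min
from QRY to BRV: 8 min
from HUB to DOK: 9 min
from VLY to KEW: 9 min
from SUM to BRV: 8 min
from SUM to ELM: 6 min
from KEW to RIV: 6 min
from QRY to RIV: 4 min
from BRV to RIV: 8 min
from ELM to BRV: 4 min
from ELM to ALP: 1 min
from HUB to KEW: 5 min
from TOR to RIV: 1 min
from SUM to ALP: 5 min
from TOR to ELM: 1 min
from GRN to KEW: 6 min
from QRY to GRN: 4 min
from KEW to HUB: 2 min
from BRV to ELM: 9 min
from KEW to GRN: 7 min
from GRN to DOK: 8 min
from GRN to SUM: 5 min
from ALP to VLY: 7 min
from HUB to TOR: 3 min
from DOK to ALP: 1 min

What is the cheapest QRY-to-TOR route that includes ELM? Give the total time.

Shortest QRY→ELM: QRY → GRN → SUM → ELM = 15
Shortest ELM→TOR: ELM → ALP → DOK → HUB → TOR = 14
Total via ELM: 15 + 14 = 29 min.

29 min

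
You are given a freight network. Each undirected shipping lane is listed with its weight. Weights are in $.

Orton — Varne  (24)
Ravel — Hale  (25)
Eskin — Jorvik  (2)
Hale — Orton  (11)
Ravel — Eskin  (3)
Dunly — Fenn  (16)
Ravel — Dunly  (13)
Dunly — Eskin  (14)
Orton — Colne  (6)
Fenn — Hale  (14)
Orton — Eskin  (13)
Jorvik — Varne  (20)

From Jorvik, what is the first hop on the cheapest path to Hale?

Eskin

Candidate routes:
Jorvik–Eskin–Ravel–Hale: 2+3+25 = 30
Jorvik–Eskin–Orton–Hale: 2+13+11 = 26
The minimum is $26 via Jorvik–Eskin–Orton–Hale.
So from Jorvik the first move is to Eskin.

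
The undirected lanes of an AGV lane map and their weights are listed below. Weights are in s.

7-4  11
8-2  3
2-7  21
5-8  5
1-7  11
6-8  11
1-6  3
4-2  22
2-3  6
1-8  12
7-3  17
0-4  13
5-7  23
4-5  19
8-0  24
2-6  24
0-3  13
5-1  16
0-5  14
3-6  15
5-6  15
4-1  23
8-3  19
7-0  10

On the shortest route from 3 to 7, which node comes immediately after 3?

7

Compare a few routes:
3 - 0 - 7: 13+10 = 23
3 - 7: 17 = 17
3 - 2 - 7: 6+21 = 27
Cheapest is 3 - 7 at 17 s.
So from 3 the first move is to 7.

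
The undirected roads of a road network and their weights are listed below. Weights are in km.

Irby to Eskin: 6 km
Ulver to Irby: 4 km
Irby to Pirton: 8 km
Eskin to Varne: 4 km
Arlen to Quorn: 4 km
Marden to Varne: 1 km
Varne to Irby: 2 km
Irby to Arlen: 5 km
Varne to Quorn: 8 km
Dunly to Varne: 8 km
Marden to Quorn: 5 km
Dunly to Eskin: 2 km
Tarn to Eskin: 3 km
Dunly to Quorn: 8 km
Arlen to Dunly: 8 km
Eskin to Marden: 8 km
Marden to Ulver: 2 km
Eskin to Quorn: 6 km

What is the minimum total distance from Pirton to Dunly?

16 km

Candidate routes:
Pirton - Irby - Eskin - Dunly: 8+6+2 = 16
Pirton - Irby - Varne - Dunly: 8+2+8 = 18
The minimum is 16 km via Pirton - Irby - Eskin - Dunly.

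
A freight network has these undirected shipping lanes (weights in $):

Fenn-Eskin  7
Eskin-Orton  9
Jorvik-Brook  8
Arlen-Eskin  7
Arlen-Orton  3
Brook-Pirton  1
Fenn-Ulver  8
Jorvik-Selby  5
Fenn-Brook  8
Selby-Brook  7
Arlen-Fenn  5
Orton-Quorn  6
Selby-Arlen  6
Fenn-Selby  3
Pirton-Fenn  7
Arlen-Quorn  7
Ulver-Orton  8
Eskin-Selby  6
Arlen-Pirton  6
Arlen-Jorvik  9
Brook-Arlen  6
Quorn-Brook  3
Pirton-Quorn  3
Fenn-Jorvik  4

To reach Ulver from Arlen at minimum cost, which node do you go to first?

Orton

Candidate routes:
Arlen - Fenn - Ulver: 5+8 = 13
Arlen - Orton - Ulver: 3+8 = 11
Arlen - Selby - Fenn - Ulver: 6+3+8 = 17
The minimum is $11 via Arlen - Orton - Ulver.
So from Arlen the first move is to Orton.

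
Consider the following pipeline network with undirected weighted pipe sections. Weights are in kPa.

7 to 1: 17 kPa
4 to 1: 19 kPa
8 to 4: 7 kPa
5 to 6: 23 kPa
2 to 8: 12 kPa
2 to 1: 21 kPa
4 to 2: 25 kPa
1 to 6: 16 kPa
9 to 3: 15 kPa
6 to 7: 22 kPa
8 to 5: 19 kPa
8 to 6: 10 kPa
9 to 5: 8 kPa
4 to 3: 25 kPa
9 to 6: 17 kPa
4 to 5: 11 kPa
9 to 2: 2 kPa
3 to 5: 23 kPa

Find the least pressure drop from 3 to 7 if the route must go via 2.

55 kPa

Shortest 3→2: 3 → 9 → 2 = 17
Best 2 to 7: 2 → 1 → 7 costing 38
Total via 2: 17 + 38 = 55 kPa.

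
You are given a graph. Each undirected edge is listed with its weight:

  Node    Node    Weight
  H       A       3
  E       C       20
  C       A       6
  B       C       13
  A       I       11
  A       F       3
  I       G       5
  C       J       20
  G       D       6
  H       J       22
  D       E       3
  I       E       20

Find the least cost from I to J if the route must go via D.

Best I to D: I–G–D costing 11
Best D to J: D–E–C–J costing 43
Total via D: 11 + 43 = 54.

54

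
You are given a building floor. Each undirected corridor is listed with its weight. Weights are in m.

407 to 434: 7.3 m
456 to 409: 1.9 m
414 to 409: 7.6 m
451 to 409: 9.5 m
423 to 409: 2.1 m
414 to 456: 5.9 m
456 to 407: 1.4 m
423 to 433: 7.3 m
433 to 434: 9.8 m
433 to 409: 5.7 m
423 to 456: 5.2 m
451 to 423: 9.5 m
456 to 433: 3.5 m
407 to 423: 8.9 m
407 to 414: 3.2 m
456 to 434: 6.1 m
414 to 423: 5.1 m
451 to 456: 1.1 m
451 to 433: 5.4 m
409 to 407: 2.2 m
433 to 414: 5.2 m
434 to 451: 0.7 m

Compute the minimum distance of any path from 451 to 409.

Enumerating some paths:
451–456–409: 1.1+1.9 = 3
451–456–407–409: 1.1+1.4+2.2 = 4.7
The minimum is 3 m via 451–456–409.

3 m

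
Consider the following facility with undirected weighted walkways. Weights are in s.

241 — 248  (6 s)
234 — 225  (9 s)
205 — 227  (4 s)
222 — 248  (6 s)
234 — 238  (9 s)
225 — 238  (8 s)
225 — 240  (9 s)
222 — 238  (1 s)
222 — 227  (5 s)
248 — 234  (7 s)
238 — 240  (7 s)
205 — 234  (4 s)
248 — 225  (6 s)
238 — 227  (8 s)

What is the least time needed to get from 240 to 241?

20 s

Enumerating some paths:
240–238–222–248–241: 7+1+6+6 = 20
240–225–248–241: 9+6+6 = 21
Cheapest is 240–238–222–248–241 at 20 s.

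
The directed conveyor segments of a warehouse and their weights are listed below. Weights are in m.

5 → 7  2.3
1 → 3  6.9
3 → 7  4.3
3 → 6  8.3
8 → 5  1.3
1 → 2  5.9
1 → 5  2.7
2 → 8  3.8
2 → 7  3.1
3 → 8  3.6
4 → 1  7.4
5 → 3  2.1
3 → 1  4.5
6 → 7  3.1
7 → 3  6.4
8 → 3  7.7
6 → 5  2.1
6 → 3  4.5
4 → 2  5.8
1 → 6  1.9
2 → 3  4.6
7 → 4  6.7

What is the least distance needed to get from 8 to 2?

13.8 m

Running Dijkstra from 8:
8: 0
5: 1.3  (via 8)
3: 3.4  (via 5)
7: 3.6  (via 5)
1: 7.9  (via 3)
6: 9.8  (via 1)
4: 10.3  (via 7)
2: 13.8  (via 1)
Shortest route: 8–5–3–1–2 = 13.8 m.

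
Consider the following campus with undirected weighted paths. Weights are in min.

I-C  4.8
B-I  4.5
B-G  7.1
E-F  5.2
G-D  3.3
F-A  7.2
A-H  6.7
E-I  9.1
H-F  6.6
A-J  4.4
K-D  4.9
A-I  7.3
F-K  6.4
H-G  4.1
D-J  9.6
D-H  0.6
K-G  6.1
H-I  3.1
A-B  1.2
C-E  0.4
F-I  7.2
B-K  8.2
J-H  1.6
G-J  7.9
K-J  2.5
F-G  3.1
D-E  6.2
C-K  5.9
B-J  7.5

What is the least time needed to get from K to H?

Compare a few routes:
K - D - H: 4.9+0.6 = 5.5
K - J - H: 2.5+1.6 = 4.1
Cheapest is K - J - H at 4.1 min.

4.1 min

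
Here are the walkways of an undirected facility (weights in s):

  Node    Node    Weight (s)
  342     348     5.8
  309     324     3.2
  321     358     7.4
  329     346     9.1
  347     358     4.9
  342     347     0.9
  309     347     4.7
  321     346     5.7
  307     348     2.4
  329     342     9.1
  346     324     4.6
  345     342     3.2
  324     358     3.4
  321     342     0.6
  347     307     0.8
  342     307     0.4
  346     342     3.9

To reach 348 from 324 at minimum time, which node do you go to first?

309

Compare a few routes:
324–346–342–307–348: 4.6+3.9+0.4+2.4 = 11.3
324–309–347–307–348: 3.2+4.7+0.8+2.4 = 11.1
Cheapest is 324–309–347–307–348 at 11.1 s.
So from 324 the first move is to 309.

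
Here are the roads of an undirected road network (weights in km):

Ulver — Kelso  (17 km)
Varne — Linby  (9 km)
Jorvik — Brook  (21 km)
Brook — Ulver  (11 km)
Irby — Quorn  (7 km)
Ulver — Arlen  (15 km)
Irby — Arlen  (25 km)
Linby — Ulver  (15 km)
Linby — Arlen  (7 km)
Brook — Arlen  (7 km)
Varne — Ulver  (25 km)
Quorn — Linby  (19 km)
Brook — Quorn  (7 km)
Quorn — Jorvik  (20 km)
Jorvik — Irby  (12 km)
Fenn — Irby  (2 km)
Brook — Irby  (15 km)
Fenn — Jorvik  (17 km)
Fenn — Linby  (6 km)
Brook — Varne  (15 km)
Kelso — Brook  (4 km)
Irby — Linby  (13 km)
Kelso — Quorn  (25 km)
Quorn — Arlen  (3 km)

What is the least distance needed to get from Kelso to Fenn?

Enumerating some paths:
Kelso–Brook–Irby–Fenn: 4+15+2 = 21
Kelso–Brook–Quorn–Irby–Fenn: 4+7+7+2 = 20
The minimum is 20 km via Kelso–Brook–Quorn–Irby–Fenn.

20 km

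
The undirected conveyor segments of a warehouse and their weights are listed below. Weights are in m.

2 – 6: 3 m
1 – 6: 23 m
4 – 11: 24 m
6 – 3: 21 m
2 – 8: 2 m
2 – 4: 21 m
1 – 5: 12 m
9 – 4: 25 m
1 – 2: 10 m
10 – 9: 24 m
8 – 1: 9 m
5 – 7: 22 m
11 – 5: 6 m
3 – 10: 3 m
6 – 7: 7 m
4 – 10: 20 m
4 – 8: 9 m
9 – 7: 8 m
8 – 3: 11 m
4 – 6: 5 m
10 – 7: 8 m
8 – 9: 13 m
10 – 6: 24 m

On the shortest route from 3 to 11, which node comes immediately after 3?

8

Candidate routes:
3 → 10 → 7 → 5 → 11: 3+8+22+6 = 39
3 → 8 → 1 → 5 → 11: 11+9+12+6 = 38
Cheapest is 3 → 8 → 1 → 5 → 11 at 38 m.
So from 3 the first move is to 8.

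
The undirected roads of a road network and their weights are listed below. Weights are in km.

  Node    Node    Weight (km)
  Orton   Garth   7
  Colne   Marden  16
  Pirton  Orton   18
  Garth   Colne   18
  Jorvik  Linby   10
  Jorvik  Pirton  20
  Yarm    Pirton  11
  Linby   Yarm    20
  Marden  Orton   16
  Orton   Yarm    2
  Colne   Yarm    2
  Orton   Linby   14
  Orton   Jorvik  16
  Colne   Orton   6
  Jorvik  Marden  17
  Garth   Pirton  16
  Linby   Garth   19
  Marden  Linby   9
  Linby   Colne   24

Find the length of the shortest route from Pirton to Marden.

29 km

Running Dijkstra from Pirton:
Pirton: 0
Yarm: 11  (via Pirton)
Orton: 13  (via Yarm)
Colne: 13  (via Yarm)
Garth: 16  (via Pirton)
Jorvik: 20  (via Pirton)
Linby: 27  (via Orton)
Marden: 29  (via Orton)
Shortest route: Pirton–Yarm–Orton–Marden = 29 km.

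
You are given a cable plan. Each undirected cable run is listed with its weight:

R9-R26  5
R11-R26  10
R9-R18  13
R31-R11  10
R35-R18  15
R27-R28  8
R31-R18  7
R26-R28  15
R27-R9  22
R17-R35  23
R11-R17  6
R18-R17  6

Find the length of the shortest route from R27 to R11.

Running Dijkstra from R27:
R27: 0
R28: 8  (via R27)
R9: 22  (via R27)
R26: 23  (via R28)
R11: 33  (via R26)
Shortest route: R27–R28–R26–R11 = 33.

33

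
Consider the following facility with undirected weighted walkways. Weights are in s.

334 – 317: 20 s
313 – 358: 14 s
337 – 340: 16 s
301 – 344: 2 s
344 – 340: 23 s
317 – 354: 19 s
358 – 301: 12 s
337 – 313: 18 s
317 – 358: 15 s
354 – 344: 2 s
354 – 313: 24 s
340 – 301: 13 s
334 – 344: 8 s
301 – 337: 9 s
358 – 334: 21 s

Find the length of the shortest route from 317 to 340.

36 s

Enumerating some paths:
317 → 354 → 344 → 301 → 340: 19+2+2+13 = 36
317 → 334 → 344 → 301 → 340: 20+8+2+13 = 43
317 → 358 → 301 → 340: 15+12+13 = 40
Cheapest is 317 → 354 → 344 → 301 → 340 at 36 s.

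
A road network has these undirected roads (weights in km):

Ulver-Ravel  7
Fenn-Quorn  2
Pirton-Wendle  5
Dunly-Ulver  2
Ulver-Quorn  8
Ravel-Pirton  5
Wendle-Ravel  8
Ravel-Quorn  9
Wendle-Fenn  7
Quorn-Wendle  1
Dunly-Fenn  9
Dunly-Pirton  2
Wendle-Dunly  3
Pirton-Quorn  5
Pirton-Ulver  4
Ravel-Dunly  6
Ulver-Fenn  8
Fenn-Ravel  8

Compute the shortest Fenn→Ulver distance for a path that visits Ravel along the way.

15 km

Best Fenn to Ravel: Fenn → Ravel costing 8
Shortest Ravel→Ulver: Ravel → Ulver = 7
Total via Ravel: 8 + 7 = 15 km.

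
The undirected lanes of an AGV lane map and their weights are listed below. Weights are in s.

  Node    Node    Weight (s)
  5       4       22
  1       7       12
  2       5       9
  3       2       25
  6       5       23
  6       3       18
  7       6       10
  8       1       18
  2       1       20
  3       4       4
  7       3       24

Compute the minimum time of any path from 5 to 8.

47 s

Enumerating some paths:
5–2–1–8: 9+20+18 = 47
5–6–7–1–8: 23+10+12+18 = 63
5–4–3–7–1–8: 22+4+24+12+18 = 80
5–4–3–6–7–1–8: 22+4+18+10+12+18 = 84
Cheapest is 5–2–1–8 at 47 s.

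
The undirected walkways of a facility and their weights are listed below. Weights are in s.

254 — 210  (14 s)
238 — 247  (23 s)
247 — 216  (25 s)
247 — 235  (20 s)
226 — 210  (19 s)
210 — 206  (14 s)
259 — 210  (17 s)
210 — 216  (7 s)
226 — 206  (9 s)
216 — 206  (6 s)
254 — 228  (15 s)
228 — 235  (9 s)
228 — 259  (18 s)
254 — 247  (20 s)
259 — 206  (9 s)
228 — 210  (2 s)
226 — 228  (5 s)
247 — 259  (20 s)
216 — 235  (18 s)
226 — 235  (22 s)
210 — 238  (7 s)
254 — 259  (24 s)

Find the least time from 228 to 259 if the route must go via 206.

Shortest 228→206: 228 → 226 → 206 = 14
Shortest 206→259: 206 → 259 = 9
Total via 206: 14 + 9 = 23 s.

23 s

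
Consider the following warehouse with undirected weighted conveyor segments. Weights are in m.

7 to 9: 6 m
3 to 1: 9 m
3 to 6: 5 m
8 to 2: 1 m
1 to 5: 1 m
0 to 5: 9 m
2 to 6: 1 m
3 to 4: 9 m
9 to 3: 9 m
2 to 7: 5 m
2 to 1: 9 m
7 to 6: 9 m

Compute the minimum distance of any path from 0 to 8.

Running Dijkstra from 0:
0: 0
5: 9  (via 0)
1: 10  (via 5)
2: 19  (via 1)
3: 19  (via 1)
6: 20  (via 2)
8: 20  (via 2)
Shortest route: 0–5–1–2–8 = 20 m.

20 m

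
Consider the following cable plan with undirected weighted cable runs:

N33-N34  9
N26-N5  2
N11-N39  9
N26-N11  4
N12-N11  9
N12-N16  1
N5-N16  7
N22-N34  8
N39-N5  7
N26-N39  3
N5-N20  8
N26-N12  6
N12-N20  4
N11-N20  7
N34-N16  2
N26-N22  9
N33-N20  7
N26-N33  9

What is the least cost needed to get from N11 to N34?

Settle nodes by increasing distance from N11:
N11: 0
N26: 4  (via N11)
N5: 6  (via N26)
N20: 7  (via N11)
N39: 7  (via N26)
N12: 9  (via N11)
N16: 10  (via N12)
N34: 12  (via N16)
Shortest route: N11–N12–N16–N34 = 12.

12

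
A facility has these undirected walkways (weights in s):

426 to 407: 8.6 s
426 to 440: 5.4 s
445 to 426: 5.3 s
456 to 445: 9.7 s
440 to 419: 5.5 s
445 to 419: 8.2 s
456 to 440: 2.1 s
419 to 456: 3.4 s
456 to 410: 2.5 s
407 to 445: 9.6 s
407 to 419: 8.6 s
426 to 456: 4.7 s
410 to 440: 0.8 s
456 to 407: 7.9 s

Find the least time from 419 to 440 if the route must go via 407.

Shortest 419→407: 419–407 = 8.6
Shortest 407→440: 407–456–440 = 10
Total via 407: 8.6 + 10 = 18.6 s.

18.6 s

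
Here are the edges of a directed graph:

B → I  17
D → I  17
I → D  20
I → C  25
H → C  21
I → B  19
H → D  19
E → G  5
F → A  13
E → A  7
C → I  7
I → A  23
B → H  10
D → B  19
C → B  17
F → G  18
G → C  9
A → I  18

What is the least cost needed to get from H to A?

51

Compare a few routes:
H–C–I–A: 21+7+23 = 51
H–D–I–A: 19+17+23 = 59
H–D–B–I–A: 19+19+17+23 = 78
Cheapest is H–C–I–A at 51.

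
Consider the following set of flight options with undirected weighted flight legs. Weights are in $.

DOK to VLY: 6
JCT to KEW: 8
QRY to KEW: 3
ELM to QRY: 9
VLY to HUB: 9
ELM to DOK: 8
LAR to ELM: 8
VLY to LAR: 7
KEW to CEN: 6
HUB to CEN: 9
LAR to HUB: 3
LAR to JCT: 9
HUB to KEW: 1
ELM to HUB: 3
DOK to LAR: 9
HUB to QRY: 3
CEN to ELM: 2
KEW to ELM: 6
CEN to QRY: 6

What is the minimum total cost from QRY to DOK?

$14

Running Dijkstra from QRY:
QRY: 0
HUB: 3  (via QRY)
KEW: 3  (via QRY)
LAR: 6  (via HUB)
ELM: 6  (via HUB)
CEN: 6  (via QRY)
JCT: 11  (via KEW)
VLY: 12  (via HUB)
DOK: 14  (via ELM)
Shortest route: QRY–HUB–ELM–DOK = $14.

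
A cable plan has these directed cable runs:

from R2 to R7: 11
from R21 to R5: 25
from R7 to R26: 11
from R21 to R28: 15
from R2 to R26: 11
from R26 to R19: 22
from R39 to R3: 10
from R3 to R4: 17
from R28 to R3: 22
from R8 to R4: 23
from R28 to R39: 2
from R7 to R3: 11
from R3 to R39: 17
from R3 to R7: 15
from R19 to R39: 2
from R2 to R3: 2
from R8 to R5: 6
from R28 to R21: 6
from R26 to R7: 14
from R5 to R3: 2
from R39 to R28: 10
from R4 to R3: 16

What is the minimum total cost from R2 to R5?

60

Compare a few routes:
R2 - R3 - R39 - R28 - R21 - R5: 2+17+10+6+25 = 60
R2 - R26 - R19 - R39 - R28 - R21 - R5: 11+22+2+10+6+25 = 76
The minimum is 60 via R2 - R3 - R39 - R28 - R21 - R5.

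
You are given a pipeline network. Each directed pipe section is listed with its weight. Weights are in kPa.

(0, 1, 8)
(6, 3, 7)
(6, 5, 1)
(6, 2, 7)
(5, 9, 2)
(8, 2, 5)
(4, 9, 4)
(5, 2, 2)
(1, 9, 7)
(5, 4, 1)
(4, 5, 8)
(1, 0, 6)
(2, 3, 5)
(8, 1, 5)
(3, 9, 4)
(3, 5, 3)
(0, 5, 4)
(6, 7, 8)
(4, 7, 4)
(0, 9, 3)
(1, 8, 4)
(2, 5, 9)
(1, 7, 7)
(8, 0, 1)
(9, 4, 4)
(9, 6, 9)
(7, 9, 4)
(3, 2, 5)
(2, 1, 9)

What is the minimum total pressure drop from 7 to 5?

14 kPa

Settle nodes by increasing distance from 7:
7: 0
9: 4  (via 7)
4: 8  (via 9)
6: 13  (via 9)
5: 14  (via 6)
Shortest route: 7 → 9 → 6 → 5 = 14 kPa.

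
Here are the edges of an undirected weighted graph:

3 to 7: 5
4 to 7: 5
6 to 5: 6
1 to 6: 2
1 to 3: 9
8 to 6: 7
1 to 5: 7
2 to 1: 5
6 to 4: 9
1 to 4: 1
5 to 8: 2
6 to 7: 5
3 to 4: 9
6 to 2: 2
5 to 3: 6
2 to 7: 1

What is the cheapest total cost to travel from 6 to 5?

Shortest distances from 6:
6: 0
1: 2  (via 6)
2: 2  (via 6)
4: 3  (via 1)
7: 3  (via 2)
5: 6  (via 6)
Shortest route: 6–5 = 6.

6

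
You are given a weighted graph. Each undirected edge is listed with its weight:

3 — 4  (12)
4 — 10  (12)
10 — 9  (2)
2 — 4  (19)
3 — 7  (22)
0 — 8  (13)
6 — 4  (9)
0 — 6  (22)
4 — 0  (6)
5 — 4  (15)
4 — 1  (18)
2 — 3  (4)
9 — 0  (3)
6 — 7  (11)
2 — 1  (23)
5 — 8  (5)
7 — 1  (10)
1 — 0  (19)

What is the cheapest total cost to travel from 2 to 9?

25

Running Dijkstra from 2:
2: 0
3: 4  (via 2)
4: 16  (via 3)
0: 22  (via 4)
1: 23  (via 2)
6: 25  (via 4)
9: 25  (via 0)
Shortest route: 2–3–4–0–9 = 25.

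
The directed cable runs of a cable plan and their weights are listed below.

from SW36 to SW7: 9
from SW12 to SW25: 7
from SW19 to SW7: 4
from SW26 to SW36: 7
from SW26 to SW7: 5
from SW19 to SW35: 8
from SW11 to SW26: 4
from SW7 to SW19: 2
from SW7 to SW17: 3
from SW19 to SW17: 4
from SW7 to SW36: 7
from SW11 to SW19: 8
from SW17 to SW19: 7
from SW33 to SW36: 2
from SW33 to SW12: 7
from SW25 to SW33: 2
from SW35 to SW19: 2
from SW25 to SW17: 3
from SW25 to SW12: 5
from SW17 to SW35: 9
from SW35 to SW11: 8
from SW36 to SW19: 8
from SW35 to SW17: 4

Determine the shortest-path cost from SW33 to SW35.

18

Compare a few routes:
SW33 → SW36 → SW7 → SW17 → SW35: 2+9+3+9 = 23
SW33 → SW36 → SW19 → SW35: 2+8+8 = 18
SW33 → SW36 → SW7 → SW19 → SW35: 2+9+2+8 = 21
SW33 → SW36 → SW19 → SW17 → SW35: 2+8+4+9 = 23
The minimum is 18 via SW33 → SW36 → SW19 → SW35.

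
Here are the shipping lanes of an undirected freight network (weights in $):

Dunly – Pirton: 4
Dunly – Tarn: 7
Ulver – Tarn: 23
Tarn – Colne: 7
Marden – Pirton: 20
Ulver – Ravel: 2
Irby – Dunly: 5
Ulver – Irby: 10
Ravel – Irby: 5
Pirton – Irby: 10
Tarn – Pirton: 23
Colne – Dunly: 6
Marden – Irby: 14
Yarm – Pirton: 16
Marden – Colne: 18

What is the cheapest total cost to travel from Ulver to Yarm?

$32

Candidate routes:
Ulver → Ravel → Irby → Dunly → Pirton → Yarm: 2+5+5+4+16 = 32
Ulver → Ravel → Irby → Pirton → Yarm: 2+5+10+16 = 33
Ulver → Irby → Pirton → Yarm: 10+10+16 = 36
Ulver → Irby → Dunly → Pirton → Yarm: 10+5+4+16 = 35
Cheapest is Ulver → Ravel → Irby → Dunly → Pirton → Yarm at $32.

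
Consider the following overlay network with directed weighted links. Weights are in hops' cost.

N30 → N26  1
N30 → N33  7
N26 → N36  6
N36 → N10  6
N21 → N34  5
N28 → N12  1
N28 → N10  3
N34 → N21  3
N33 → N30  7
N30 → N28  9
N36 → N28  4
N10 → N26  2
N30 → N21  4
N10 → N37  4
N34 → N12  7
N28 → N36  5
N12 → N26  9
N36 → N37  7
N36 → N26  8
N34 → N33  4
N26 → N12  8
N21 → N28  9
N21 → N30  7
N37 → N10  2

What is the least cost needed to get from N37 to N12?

12 hops' cost

Settle nodes by increasing distance from N37:
N37: 0
N10: 2  (via N37)
N26: 4  (via N10)
N36: 10  (via N26)
N12: 12  (via N26)
Shortest route: N37–N10–N26–N12 = 12 hops' cost.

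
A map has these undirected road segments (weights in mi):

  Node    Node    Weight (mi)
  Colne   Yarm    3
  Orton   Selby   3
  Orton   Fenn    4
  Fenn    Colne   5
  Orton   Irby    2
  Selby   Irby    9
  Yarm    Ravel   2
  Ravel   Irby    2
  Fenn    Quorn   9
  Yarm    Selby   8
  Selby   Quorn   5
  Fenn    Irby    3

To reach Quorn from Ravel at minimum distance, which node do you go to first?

Irby

Enumerating some paths:
Ravel → Irby → Fenn → Quorn: 2+3+9 = 14
Ravel → Yarm → Selby → Quorn: 2+8+5 = 15
Ravel → Irby → Orton → Selby → Quorn: 2+2+3+5 = 12
The minimum is 12 mi via Ravel → Irby → Orton → Selby → Quorn.
So from Ravel the first move is to Irby.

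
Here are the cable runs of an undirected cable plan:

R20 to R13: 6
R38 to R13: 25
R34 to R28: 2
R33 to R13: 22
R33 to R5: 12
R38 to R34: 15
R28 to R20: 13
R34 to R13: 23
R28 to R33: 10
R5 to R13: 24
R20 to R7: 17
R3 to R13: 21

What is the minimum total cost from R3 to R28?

40

Running Dijkstra from R3:
R3: 0
R13: 21  (via R3)
R20: 27  (via R13)
R28: 40  (via R20)
Shortest route: R3–R13–R20–R28 = 40.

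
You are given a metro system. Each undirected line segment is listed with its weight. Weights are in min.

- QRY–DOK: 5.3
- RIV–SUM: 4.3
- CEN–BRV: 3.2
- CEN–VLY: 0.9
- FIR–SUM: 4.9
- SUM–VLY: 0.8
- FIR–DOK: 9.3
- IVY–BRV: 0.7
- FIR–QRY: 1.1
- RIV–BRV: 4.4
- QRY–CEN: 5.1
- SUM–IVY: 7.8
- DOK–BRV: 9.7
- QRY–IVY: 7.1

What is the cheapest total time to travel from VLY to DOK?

11.3 min

Shortest distances from VLY:
VLY: 0
SUM: 0.8  (via VLY)
CEN: 0.9  (via VLY)
BRV: 4.1  (via CEN)
IVY: 4.8  (via BRV)
RIV: 5.1  (via SUM)
FIR: 5.7  (via SUM)
QRY: 6  (via CEN)
DOK: 11.3  (via QRY)
Shortest route: VLY → CEN → QRY → DOK = 11.3 min.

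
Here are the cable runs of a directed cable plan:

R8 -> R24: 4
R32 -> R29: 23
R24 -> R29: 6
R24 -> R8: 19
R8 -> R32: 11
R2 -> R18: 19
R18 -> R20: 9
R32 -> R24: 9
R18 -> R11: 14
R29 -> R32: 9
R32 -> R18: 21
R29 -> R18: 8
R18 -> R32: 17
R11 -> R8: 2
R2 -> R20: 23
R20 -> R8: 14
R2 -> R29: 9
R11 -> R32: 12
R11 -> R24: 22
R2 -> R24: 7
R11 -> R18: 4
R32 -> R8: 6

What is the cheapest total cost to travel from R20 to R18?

32

Enumerating some paths:
R20 → R8 → R24 → R29 → R18: 14+4+6+8 = 32
R20 → R8 → R32 → R24 → R29 → R18: 14+11+9+6+8 = 48
R20 → R8 → R32 → R18: 14+11+21 = 46
Cheapest is R20 → R8 → R24 → R29 → R18 at 32.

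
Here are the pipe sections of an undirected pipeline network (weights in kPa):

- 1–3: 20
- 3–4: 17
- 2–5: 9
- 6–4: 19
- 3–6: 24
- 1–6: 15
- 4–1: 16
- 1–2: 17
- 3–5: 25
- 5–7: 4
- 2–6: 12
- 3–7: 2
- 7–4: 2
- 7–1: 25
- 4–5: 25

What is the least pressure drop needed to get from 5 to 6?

21 kPa

Shortest distances from 5:
5: 0
7: 4  (via 5)
3: 6  (via 7)
4: 6  (via 7)
2: 9  (via 5)
6: 21  (via 2)
Shortest route: 5 → 2 → 6 = 21 kPa.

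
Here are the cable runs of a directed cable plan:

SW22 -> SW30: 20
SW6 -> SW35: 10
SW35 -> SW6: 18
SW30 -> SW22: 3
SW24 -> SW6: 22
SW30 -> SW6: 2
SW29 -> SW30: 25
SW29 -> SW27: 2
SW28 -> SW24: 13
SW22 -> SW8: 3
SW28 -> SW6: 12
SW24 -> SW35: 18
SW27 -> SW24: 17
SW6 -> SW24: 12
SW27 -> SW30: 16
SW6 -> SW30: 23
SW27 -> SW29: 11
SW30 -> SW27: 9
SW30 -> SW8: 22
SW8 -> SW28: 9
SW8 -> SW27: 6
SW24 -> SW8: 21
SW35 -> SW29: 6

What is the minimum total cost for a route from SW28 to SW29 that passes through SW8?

51

Shortest SW28→SW8: SW28 → SW24 → SW8 = 34
Shortest SW8→SW29: SW8 → SW27 → SW29 = 17
Total via SW8: 34 + 17 = 51.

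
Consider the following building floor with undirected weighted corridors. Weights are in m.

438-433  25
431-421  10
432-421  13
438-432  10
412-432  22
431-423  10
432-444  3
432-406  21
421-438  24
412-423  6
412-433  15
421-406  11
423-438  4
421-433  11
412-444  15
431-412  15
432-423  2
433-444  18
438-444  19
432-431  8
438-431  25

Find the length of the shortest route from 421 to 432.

Enumerating some paths:
421–431–432: 10+8 = 18
421–431–423–432: 10+10+2 = 22
421–432: 13 = 13
421–438–423–432: 24+4+2 = 30
Cheapest is 421–432 at 13 m.

13 m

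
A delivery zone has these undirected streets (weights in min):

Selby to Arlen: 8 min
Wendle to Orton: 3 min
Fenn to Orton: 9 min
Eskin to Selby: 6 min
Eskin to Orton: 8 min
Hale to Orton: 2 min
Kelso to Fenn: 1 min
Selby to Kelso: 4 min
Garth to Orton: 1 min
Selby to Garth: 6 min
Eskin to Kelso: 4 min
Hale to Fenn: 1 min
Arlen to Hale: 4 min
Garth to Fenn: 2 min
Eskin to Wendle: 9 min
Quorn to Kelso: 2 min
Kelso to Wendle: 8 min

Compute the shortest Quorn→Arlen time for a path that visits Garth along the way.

12 min

Shortest Quorn→Garth: Quorn–Kelso–Fenn–Garth = 5
Shortest Garth→Arlen: Garth–Orton–Hale–Arlen = 7
Total via Garth: 5 + 7 = 12 min.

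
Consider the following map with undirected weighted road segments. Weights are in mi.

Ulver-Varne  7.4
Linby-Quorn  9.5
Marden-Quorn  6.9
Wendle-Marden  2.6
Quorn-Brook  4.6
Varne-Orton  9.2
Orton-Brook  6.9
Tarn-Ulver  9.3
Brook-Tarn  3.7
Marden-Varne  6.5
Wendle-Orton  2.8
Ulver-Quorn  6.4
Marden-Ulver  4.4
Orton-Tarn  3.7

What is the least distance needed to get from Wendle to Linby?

19 mi

Compare a few routes:
Wendle - Marden - Quorn - Linby: 2.6+6.9+9.5 = 19
Wendle - Marden - Ulver - Quorn - Linby: 2.6+4.4+6.4+9.5 = 22.9
Wendle - Orton - Brook - Quorn - Linby: 2.8+6.9+4.6+9.5 = 23.8
Wendle - Orton - Tarn - Brook - Quorn - Linby: 2.8+3.7+3.7+4.6+9.5 = 24.3
Cheapest is Wendle - Marden - Quorn - Linby at 19 mi.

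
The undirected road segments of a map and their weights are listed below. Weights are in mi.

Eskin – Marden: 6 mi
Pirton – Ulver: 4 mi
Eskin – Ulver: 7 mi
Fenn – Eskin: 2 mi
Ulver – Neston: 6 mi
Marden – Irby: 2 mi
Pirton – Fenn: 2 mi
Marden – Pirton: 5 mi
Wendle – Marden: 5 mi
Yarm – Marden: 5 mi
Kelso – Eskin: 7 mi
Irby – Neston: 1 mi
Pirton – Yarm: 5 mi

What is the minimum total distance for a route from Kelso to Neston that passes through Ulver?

20 mi

Best Kelso to Ulver: Kelso → Eskin → Ulver costing 14
Shortest Ulver→Neston: Ulver → Neston = 6
Total via Ulver: 14 + 6 = 20 mi.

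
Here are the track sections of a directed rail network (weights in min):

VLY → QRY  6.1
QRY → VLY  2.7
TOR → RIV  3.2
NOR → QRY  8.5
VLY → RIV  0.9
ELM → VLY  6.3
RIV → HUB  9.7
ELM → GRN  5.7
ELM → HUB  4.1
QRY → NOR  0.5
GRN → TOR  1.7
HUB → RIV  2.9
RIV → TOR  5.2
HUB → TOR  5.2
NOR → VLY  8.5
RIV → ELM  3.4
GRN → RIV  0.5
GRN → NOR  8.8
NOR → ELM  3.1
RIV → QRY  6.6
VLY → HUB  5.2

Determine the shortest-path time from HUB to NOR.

10 min

Shortest distances from HUB:
HUB: 0
RIV: 2.9  (via HUB)
TOR: 5.2  (via HUB)
ELM: 6.3  (via RIV)
QRY: 9.5  (via RIV)
NOR: 10  (via QRY)
Shortest route: HUB → RIV → QRY → NOR = 10 min.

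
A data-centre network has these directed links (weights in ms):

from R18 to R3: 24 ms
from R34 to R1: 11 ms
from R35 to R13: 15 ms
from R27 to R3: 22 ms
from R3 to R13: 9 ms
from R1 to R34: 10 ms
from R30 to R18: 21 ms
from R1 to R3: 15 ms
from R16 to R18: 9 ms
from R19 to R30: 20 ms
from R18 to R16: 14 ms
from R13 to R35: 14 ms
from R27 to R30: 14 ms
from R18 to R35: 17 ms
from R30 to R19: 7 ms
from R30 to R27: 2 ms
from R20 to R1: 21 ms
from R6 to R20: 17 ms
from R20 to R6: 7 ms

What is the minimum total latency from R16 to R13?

Shortest distances from R16:
R16: 0
R18: 9  (via R16)
R35: 26  (via R18)
R3: 33  (via R18)
R13: 41  (via R35)
Shortest route: R16–R18–R35–R13 = 41 ms.

41 ms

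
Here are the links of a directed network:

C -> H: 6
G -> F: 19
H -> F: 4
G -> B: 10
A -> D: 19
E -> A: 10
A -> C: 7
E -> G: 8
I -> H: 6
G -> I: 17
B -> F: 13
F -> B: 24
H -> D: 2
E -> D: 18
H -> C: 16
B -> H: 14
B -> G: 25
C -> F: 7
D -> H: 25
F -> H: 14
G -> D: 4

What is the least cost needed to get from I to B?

34

Compare a few routes:
I - H - F - B: 6+4+24 = 34
I - H - C - F - B: 6+16+7+24 = 53
The minimum is 34 via I - H - F - B.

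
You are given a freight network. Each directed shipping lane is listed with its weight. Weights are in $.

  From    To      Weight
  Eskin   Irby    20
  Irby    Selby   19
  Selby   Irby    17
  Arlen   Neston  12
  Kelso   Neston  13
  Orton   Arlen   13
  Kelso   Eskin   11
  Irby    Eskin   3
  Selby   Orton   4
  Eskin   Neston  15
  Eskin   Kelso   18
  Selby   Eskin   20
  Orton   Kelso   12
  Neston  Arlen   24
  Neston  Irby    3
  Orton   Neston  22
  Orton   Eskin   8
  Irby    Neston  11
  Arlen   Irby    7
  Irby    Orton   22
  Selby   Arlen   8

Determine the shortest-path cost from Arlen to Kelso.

$28

Settle nodes by increasing distance from Arlen:
Arlen: 0
Irby: 7  (via Arlen)
Eskin: 10  (via Irby)
Neston: 12  (via Arlen)
Selby: 26  (via Irby)
Kelso: 28  (via Eskin)
Shortest route: Arlen–Irby–Eskin–Kelso = $28.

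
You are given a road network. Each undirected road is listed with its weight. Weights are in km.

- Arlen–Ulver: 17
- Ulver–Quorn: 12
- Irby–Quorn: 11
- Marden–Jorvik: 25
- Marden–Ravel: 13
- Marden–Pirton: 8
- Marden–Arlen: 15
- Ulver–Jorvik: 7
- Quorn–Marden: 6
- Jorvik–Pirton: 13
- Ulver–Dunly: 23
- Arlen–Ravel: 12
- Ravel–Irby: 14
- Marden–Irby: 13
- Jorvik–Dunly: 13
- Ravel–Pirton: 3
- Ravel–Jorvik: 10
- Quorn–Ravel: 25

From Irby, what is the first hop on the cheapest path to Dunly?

Ravel

Enumerating some paths:
Irby - Quorn - Ulver - Dunly: 11+12+23 = 46
Irby - Ravel - Jorvik - Dunly: 14+10+13 = 37
Irby - Ravel - Pirton - Jorvik - Dunly: 14+3+13+13 = 43
Irby - Quorn - Ulver - Jorvik - Dunly: 11+12+7+13 = 43
The minimum is 37 km via Irby - Ravel - Jorvik - Dunly.
So from Irby the first move is to Ravel.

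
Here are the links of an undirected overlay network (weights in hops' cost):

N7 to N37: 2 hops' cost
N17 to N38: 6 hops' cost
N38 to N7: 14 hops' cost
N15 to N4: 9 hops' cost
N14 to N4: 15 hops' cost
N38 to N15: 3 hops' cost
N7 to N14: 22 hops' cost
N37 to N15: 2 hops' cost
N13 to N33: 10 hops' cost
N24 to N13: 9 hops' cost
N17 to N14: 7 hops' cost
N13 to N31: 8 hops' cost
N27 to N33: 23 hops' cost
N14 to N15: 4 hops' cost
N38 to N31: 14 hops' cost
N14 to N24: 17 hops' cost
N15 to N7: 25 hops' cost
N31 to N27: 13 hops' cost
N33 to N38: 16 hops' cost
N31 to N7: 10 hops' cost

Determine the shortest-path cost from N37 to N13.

20 hops' cost

Running Dijkstra from N37:
N37: 0
N7: 2  (via N37)
N15: 2  (via N37)
N38: 5  (via N15)
N14: 6  (via N15)
N4: 11  (via N15)
N17: 11  (via N38)
N31: 12  (via N7)
N13: 20  (via N31)
Shortest route: N37–N7–N31–N13 = 20 hops' cost.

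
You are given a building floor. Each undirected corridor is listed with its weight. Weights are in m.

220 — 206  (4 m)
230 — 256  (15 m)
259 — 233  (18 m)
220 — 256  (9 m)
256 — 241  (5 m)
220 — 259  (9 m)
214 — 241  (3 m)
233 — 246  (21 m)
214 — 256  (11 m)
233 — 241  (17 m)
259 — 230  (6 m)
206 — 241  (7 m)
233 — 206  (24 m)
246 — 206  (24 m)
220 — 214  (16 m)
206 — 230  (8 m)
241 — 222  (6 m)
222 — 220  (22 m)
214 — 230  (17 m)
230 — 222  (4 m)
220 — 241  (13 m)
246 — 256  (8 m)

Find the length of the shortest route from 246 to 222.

19 m

Settle nodes by increasing distance from 246:
246: 0
256: 8  (via 246)
241: 13  (via 256)
214: 16  (via 241)
220: 17  (via 256)
222: 19  (via 241)
Shortest route: 246–256–241–222 = 19 m.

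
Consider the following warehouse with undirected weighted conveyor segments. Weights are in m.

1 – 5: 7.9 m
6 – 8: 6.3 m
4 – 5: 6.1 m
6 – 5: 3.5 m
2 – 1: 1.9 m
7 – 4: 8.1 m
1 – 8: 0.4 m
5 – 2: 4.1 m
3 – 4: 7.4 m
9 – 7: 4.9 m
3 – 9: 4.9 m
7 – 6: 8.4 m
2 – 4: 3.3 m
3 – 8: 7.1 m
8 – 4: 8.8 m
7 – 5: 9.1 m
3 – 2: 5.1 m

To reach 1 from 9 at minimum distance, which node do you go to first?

Compare a few routes:
9 - 3 - 8 - 1: 4.9+7.1+0.4 = 12.4
9 - 3 - 2 - 1: 4.9+5.1+1.9 = 11.9
Cheapest is 9 - 3 - 2 - 1 at 11.9 m.
So from 9 the first move is to 3.

3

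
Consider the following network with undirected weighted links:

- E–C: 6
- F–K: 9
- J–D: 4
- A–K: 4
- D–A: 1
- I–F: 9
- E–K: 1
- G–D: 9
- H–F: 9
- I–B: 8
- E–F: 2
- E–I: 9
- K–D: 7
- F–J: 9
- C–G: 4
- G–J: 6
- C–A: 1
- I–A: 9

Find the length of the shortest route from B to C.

Enumerating some paths:
B–I–A–C: 8+9+1 = 18
B–I–E–C: 8+9+6 = 23
B–I–E–K–A–C: 8+9+1+4+1 = 23
The minimum is 18 via B–I–A–C.

18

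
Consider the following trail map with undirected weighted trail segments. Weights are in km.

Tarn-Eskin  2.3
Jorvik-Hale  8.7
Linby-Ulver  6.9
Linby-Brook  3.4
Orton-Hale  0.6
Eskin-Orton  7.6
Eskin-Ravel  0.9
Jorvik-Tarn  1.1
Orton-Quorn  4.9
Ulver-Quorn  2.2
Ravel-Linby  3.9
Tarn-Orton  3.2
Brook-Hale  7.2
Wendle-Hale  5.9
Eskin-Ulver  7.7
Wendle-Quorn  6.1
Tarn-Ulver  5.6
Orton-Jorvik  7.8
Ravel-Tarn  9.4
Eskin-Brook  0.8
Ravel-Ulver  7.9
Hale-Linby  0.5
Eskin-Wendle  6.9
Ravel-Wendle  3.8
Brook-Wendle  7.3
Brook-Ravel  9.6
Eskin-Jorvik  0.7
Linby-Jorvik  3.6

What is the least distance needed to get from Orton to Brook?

Compare a few routes:
Orton → Hale → Linby → Jorvik → Eskin → Brook: 0.6+0.5+3.6+0.7+0.8 = 6.2
Orton → Hale → Linby → Brook: 0.6+0.5+3.4 = 4.5
Orton → Tarn → Jorvik → Eskin → Brook: 3.2+1.1+0.7+0.8 = 5.8
Cheapest is Orton → Hale → Linby → Brook at 4.5 km.

4.5 km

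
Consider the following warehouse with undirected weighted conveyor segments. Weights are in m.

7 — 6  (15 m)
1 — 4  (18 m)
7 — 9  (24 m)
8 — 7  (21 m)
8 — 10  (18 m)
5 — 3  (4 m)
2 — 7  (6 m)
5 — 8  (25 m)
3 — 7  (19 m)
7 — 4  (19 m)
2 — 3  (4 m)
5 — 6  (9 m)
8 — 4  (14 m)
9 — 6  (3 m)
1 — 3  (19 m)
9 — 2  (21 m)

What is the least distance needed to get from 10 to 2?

Shortest distances from 10:
10: 0
8: 18  (via 10)
4: 32  (via 8)
7: 39  (via 8)
5: 43  (via 8)
2: 45  (via 7)
Shortest route: 10 → 8 → 7 → 2 = 45 m.

45 m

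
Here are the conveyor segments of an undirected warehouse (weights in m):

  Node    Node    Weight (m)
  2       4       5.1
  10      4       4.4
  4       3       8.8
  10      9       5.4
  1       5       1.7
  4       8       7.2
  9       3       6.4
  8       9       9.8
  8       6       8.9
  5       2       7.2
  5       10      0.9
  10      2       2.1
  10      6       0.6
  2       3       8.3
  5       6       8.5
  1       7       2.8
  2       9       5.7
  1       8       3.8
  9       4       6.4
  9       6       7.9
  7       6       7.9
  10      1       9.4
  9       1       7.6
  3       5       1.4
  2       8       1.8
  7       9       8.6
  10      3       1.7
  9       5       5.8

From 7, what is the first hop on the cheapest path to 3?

1

Compare a few routes:
7–1–5–3: 2.8+1.7+1.4 = 5.9
7–1–5–10–3: 2.8+1.7+0.9+1.7 = 7.1
Cheapest is 7–1–5–3 at 5.9 m.
So from 7 the first move is to 1.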